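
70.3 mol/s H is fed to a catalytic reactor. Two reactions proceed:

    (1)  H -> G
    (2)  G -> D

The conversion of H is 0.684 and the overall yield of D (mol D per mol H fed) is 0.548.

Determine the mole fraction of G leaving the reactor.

Conversion of H: H consumed = 1ξ₁ = 0.684 × 70.3 → ξ₁ = 48.09 mol/s.
Yield of D: 1ξ₂ / 70.3 = 0.548 → ξ₂ = 38.52 mol/s.
Outlet amounts (n = n₀ + Σ ν·ξ):
  H: 70.3 − 1(48.09) = 22.21
  G: 0 + 1(48.09) − 1(38.52) = 9.561
  D: 0 + 1(38.52) = 38.52
Total out = 70.3 mol/s; y_G = 9.561 / 70.3 = 0.136.

0.136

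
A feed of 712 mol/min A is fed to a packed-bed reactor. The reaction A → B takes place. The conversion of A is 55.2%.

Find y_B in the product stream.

0.552

A reacted = 0.552 × 712 = 393 mol/min; ν_A = −1, so ξ = 393/1 = 393 mol/min.
Outlet amounts (n = n₀ + ν ξ):
  A: 712 − 1(393) = 319
  B: 0 + 1(393) = 393
Total out = 712 mol/min; y_B = 393 / 712 = 0.552.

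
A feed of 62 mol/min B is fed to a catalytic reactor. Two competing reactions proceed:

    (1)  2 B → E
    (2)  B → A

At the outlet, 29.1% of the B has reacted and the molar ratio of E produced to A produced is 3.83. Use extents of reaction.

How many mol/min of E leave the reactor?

Conversion of B: B consumed = 0.291 × 62 = 18.04 mol/min = 2ξ₁ + 1ξ₂.
Selectivity: 1ξ₁ / (1ξ₂) = 3.83 → ξ₁ = 3.83 ξ₂.
Substitute: (2·3.83 + 1) ξ₂ = 18.04 → ξ₂ = 2.083 mol/min, ξ₁ = 7.979 mol/min.
Outlet amounts (n = n₀ + Σ ν·ξ):
  B: 62 − 2(7.979) − 1(2.083) = 43.96
  E: 0 + 1(7.979) = 7.979
  A: 0 + 1(2.083) = 2.083

7.98 mol/min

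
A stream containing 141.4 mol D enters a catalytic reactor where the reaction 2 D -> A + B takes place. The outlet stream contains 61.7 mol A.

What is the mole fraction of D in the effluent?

0.127

For A: n = n₀ + 1ξ → 61.7 = 0 + 1ξ, giving ξ = 61.7 mol.
Outlet amounts (n = n₀ + ν ξ):
  D: 141.4 − 2(61.7) = 18
  A: 0 + 1(61.7) = 61.7
  B: 0 + 1(61.7) = 61.7
Total out = 141.4 mol; y_D = 18 / 141.4 = 0.1273.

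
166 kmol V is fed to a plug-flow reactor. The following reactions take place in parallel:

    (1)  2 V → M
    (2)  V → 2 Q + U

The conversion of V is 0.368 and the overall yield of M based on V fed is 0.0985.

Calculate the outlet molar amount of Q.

56.8 kmol

Yield of M: 1ξ₁ / 166 = 0.0985 → ξ₁ = 16.35 kmol.
Conversion of V: 2ξ₁ + 1ξ₂ = 0.368 × 166 = 61.09 → ξ₂ = 28.39 kmol.
Outlet amounts (n = n₀ + Σ ν·ξ):
  V: 166 − 2(16.35) − 1(28.39) = 104.9
  M: 0 + 1(16.35) = 16.35
  Q: 0 + 2(28.39) = 56.77
  U: 0 + 1(28.39) = 28.39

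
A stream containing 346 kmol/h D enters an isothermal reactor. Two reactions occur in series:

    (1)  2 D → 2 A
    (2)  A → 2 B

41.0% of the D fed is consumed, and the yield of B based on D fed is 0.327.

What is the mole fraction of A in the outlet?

Conversion of D: D consumed = 2ξ₁ = 0.41 × 346 → ξ₁ = 70.93 kmol/h.
Yield of B: 2ξ₂ / 346 = 0.327 → ξ₂ = 56.57 kmol/h.
Outlet amounts (n = n₀ + Σ ν·ξ):
  D: 346 − 2(70.93) = 204.1
  A: 0 + 2(70.93) − 1(56.57) = 85.29
  B: 0 + 2(56.57) = 113.1
Total out = 402.6 kmol/h; y_A = 85.29 / 402.6 = 0.2119.

0.212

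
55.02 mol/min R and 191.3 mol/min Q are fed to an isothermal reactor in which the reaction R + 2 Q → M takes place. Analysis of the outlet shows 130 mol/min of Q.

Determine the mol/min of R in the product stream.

For Q: n = n₀ − 2ξ → 130 = 191.3 − 2ξ, giving ξ = 30.65 mol/min.
Outlet amounts (n = n₀ + ν ξ):
  R: 55.02 − 1(30.65) = 24.37
  Q: 191.3 − 2(30.65) = 130
  M: 0 + 1(30.65) = 30.65

24.4 mol/min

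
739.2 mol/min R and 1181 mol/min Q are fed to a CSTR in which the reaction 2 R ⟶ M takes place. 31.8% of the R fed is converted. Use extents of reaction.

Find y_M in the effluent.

R reacted = 0.318 × 739.2 = 235.1 mol/min; ν_R = −2, so ξ = 235.1/2 = 117.5 mol/min.
Outlet amounts (n = n₀ + ν ξ):
  R: 739.2 − 2(117.5) = 504.1
  M: 0 + 1(117.5) = 117.5
  Q: 1181 (inert)
Total out = 1803 mol/min; y_M = 117.5 / 1803 = 0.0652.

0.0652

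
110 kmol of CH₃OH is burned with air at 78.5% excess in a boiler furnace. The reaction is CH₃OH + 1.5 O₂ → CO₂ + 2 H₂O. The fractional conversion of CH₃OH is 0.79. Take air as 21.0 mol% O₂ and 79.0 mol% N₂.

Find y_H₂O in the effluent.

0.112

Stoichiometric O₂ = 1.5 × 110 = 165 kmol; O₂ fed = 165 × 1.785 = 294.5 kmol.
N₂ fed = 294.5 × 79/21 = 1108 kmol.
Fuel reacted = 0.79 × 110 → ξ = 86.9 kmol.
Outlet (n = n₀ + ν ξ):
  CH₃OH: 110 − 1(86.9) = 23.1
  O₂: 294.5 − 1.5(86.9) = 164.2
  N₂: 1108 (inert)
  CO₂: 0 + 1(86.9) = 86.9
  H₂O: 0 + 2(86.9) = 173.8
Total out = 1556 kmol; y_H₂O = 173.8 / 1556 = 0.1117.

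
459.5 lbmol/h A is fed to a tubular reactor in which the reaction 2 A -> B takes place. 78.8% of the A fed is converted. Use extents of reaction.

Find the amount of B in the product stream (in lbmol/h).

A reacted = 0.788 × 459.5 = 362.1 lbmol/h; ν_A = −2, so ξ = 362.1/2 = 181 lbmol/h.
Outlet amounts (n = n₀ + ν ξ):
  A: 459.5 − 2(181) = 97.41
  B: 0 + 1(181) = 181

181 lbmol/h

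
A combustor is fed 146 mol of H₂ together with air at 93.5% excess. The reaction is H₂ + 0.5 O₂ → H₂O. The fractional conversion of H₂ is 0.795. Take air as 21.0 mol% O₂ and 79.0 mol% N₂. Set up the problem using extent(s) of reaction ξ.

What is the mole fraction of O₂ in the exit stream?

0.109

Stoichiometric O₂ = 0.5 × 146 = 73 mol; O₂ fed = 73 × 1.935 = 141.3 mol.
N₂ fed = 141.3 × 79/21 = 531.4 mol.
Fuel reacted = 0.795 × 146 → ξ = 116.1 mol.
Outlet (n = n₀ + ν ξ):
  H₂: 146 − 1(116.1) = 29.93
  O₂: 141.3 − 0.5(116.1) = 83.22
  N₂: 531.4 (inert)
  H₂O: 0 + 1(116.1) = 116.1
Total out = 760.6 mol; y_O₂ = 83.22 / 760.6 = 0.1094.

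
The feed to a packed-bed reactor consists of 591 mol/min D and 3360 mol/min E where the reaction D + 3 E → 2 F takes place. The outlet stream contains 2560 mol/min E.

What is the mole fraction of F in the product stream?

For E: n = n₀ − 3ξ → 2560 = 3360 − 3ξ, giving ξ = 266.7 mol/min.
Outlet amounts (n = n₀ + ν ξ):
  D: 591 − 1(266.7) = 324.3
  E: 3360 − 3(266.7) = 2560
  F: 0 + 2(266.7) = 533.3
Total out = 3418 mol/min; y_F = 533.3 / 3418 = 0.1561.

0.156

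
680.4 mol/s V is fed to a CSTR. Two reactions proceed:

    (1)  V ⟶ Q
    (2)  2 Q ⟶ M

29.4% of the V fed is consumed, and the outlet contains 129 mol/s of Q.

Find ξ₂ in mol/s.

Conversion of V: V consumed = 1ξ₁ = 0.294 × 680.4 → ξ₁ = 200 mol/s.
Q balance: n_Q = 0 + 1ξ₁ − 2ξ₂ = 129 → ξ₂ = (1·200 − 129)/2 = 35.52 mol/s.
Outlet amounts (n = n₀ + Σ ν·ξ):
  V: 680.4 − 1(200) = 480.4
  Q: 0 + 1(200) − 2(35.52) = 129
  M: 0 + 1(35.52) = 35.52

ξ₂ = 35.5 mol/s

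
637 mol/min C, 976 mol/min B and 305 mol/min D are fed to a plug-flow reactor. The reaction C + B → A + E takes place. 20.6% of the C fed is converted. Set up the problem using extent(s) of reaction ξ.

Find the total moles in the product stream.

C reacted = 0.206 × 637 = 131.2 mol/min; ν_C = −1, so ξ = 131.2/1 = 131.2 mol/min.
Outlet amounts (n = n₀ + ν ξ):
  C: 637 − 1(131.2) = 505.8
  B: 976 − 1(131.2) = 844.8
  A: 0 + 1(131.2) = 131.2
  E: 0 + 1(131.2) = 131.2
  D: 305 (inert)
Total out = 505.8 + 844.8 + 131.2 + 131.2 + 305 = 1918 mol/min.

1920 mol/min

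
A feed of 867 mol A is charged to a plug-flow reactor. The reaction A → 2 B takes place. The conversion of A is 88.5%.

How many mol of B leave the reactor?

A reacted = 0.885 × 867 = 767.3 mol; ν_A = −1, so ξ = 767.3/1 = 767.3 mol.
Outlet amounts (n = n₀ + ν ξ):
  A: 867 − 1(767.3) = 99.71
  B: 0 + 2(767.3) = 1535

1530 mol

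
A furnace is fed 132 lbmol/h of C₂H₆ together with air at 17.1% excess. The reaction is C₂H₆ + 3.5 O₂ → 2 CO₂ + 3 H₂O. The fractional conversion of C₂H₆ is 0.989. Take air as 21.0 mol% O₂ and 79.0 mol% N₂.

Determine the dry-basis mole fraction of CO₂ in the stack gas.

0.11

Stoichiometric O₂ = 3.5 × 132 = 462 lbmol/h; O₂ fed = 462 × 1.171 = 541 lbmol/h.
N₂ fed = 541 × 79/21 = 2035 lbmol/h.
Fuel reacted = 0.989 × 132 → ξ = 130.5 lbmol/h.
Outlet (n = n₀ + ν ξ):
  C₂H₆: 132 − 1(130.5) = 1.452
  O₂: 541 − 3.5(130.5) = 84.08
  N₂: 2035 (inert)
  CO₂: 0 + 2(130.5) = 261.1
  H₂O: 0 + 3(130.5) = 391.6
Dry total = 2382 lbmol/h; y_CO₂ (dry) = 261.1 / 2382 = 0.1096.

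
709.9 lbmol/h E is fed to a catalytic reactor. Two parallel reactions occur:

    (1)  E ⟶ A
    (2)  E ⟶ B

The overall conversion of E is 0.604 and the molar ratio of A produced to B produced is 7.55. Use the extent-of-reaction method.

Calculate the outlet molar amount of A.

379 lbmol/h

Conversion of E: E consumed = 0.604 × 709.9 = 428.8 lbmol/h = 1ξ₁ + 1ξ₂.
Selectivity: 1ξ₁ / (1ξ₂) = 7.55 → ξ₁ = 7.55 ξ₂.
Substitute: (1·7.55 + 1) ξ₂ = 428.8 → ξ₂ = 50.15 lbmol/h, ξ₁ = 378.6 lbmol/h.
Outlet amounts (n = n₀ + Σ ν·ξ):
  E: 709.9 − 1(378.6) − 1(50.15) = 281.1
  A: 0 + 1(378.6) = 378.6
  B: 0 + 1(50.15) = 50.15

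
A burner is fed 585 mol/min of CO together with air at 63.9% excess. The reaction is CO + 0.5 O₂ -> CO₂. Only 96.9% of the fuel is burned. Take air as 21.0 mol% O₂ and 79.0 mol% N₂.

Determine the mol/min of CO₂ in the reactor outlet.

Stoichiometric O₂ = 0.5 × 585 = 292.5 mol/min; O₂ fed = 292.5 × 1.639 = 479.4 mol/min.
N₂ fed = 479.4 × 79/21 = 1803 mol/min.
Fuel reacted = 0.969 × 585 → ξ = 566.9 mol/min.
Outlet (n = n₀ + ν ξ):
  CO: 585 − 1(566.9) = 18.13
  O₂: 479.4 − 0.5(566.9) = 196
  N₂: 1803 (inert)
  CO₂: 0 + 1(566.9) = 566.9

567 mol/min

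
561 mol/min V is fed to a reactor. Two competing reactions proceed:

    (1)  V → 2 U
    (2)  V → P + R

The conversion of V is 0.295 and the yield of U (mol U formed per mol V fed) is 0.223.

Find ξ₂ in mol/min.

ξ₂ = 103 mol/min

Yield of U: 2ξ₁ / 561 = 0.223 → ξ₁ = 62.55 mol/min.
Conversion of V: 1ξ₁ + 1ξ₂ = 0.295 × 561 = 165.5 → ξ₂ = 102.9 mol/min.
Outlet amounts (n = n₀ + Σ ν·ξ):
  V: 561 − 1(62.55) − 1(102.9) = 395.5
  U: 0 + 2(62.55) = 125.1
  P: 0 + 1(102.9) = 102.9
  R: 0 + 1(102.9) = 102.9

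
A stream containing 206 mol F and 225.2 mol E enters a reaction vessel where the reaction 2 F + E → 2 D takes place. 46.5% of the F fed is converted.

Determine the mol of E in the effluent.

177 mol

F reacted = 0.465 × 206 = 95.79 mol; ν_F = −2, so ξ = 95.79/2 = 47.9 mol.
Outlet amounts (n = n₀ + ν ξ):
  F: 206 − 2(47.9) = 110.2
  E: 225.2 − 1(47.9) = 177.3
  D: 0 + 2(47.9) = 95.79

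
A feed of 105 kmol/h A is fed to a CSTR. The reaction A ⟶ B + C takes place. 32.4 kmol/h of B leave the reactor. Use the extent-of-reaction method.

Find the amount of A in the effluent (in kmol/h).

For B: n = n₀ + 1ξ → 32.4 = 0 + 1ξ, giving ξ = 32.4 kmol/h.
Outlet amounts (n = n₀ + ν ξ):
  A: 105 − 1(32.4) = 72.6
  B: 0 + 1(32.4) = 32.4
  C: 0 + 1(32.4) = 32.4

72.6 kmol/h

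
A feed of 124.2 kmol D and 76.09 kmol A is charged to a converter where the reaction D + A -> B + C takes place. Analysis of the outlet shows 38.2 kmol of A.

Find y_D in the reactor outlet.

0.431

For A: n = n₀ − 1ξ → 38.2 = 76.09 − 1ξ, giving ξ = 37.89 kmol.
Outlet amounts (n = n₀ + ν ξ):
  D: 124.2 − 1(37.89) = 86.31
  A: 76.09 − 1(37.89) = 38.2
  B: 0 + 1(37.89) = 37.89
  C: 0 + 1(37.89) = 37.89
Total out = 200.3 kmol; y_D = 86.31 / 200.3 = 0.4309.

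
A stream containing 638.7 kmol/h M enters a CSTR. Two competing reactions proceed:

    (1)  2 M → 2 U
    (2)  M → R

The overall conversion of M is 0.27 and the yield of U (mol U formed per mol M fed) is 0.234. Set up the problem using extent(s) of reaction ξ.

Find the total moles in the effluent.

Yield of U: 2ξ₁ / 638.7 = 0.234 → ξ₁ = 74.73 kmol/h.
Conversion of M: 2ξ₁ + 1ξ₂ = 0.27 × 638.7 = 172.4 → ξ₂ = 22.99 kmol/h.
Outlet amounts (n = n₀ + Σ ν·ξ):
  M: 638.7 − 2(74.73) − 1(22.99) = 466.3
  U: 0 + 2(74.73) = 149.5
  R: 0 + 1(22.99) = 22.99
Total out = 466.3 + 149.5 + 22.99 = 638.7 kmol/h.

639 kmol/h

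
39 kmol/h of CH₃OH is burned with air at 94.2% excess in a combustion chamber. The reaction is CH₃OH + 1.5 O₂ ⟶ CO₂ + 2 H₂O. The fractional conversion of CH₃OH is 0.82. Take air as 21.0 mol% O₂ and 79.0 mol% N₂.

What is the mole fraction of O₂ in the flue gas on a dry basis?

0.123

Stoichiometric O₂ = 1.5 × 39 = 58.5 kmol/h; O₂ fed = 58.5 × 1.942 = 113.6 kmol/h.
N₂ fed = 113.6 × 79/21 = 427.4 kmol/h.
Fuel reacted = 0.82 × 39 → ξ = 31.98 kmol/h.
Outlet (n = n₀ + ν ξ):
  CH₃OH: 39 − 1(31.98) = 7.02
  O₂: 113.6 − 1.5(31.98) = 65.64
  N₂: 427.4 (inert)
  CO₂: 0 + 1(31.98) = 31.98
  H₂O: 0 + 2(31.98) = 63.96
Dry total = 532 kmol/h; y_O₂ (dry) = 65.64 / 532 = 0.1234.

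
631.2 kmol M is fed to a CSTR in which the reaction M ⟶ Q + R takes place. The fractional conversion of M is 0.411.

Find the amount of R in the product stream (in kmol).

259 kmol

M reacted = 0.411 × 631.2 = 259.4 kmol; ν_M = −1, so ξ = 259.4/1 = 259.4 kmol.
Outlet amounts (n = n₀ + ν ξ):
  M: 631.2 − 1(259.4) = 371.8
  Q: 0 + 1(259.4) = 259.4
  R: 0 + 1(259.4) = 259.4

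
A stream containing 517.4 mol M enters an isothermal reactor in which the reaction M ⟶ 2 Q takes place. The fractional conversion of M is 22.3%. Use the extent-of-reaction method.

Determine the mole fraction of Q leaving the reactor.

M reacted = 0.223 × 517.4 = 115.4 mol; ν_M = −1, so ξ = 115.4/1 = 115.4 mol.
Outlet amounts (n = n₀ + ν ξ):
  M: 517.4 − 1(115.4) = 402
  Q: 0 + 2(115.4) = 230.8
Total out = 632.8 mol; y_Q = 230.8 / 632.8 = 0.3647.

0.365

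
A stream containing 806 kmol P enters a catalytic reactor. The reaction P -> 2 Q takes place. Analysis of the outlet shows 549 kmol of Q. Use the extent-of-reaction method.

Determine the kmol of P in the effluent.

532 kmol

For Q: n = n₀ + 2ξ → 549 = 0 + 2ξ, giving ξ = 274.5 kmol.
Outlet amounts (n = n₀ + ν ξ):
  P: 806 − 1(274.5) = 531.5
  Q: 0 + 2(274.5) = 549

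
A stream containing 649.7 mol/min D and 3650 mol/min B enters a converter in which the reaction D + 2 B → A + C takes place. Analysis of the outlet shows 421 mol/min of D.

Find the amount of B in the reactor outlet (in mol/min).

For D: n = n₀ − 1ξ → 421 = 649.7 − 1ξ, giving ξ = 228.7 mol/min.
Outlet amounts (n = n₀ + ν ξ):
  D: 649.7 − 1(228.7) = 421
  B: 3650 − 2(228.7) = 3193
  A: 0 + 1(228.7) = 228.7
  C: 0 + 1(228.7) = 228.7

3190 mol/min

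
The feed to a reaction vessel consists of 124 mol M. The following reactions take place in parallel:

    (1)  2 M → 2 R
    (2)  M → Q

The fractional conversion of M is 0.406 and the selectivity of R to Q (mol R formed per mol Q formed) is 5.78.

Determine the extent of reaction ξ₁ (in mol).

Conversion of M: M consumed = 0.406 × 124 = 50.34 mol = 2ξ₁ + 1ξ₂.
Selectivity: 2ξ₁ / (1ξ₂) = 5.78 → ξ₁ = 2.89 ξ₂.
Substitute: (2·2.89 + 1) ξ₂ = 50.34 → ξ₂ = 7.425 mol, ξ₁ = 21.46 mol.
Outlet amounts (n = n₀ + Σ ν·ξ):
  M: 124 − 2(21.46) − 1(7.425) = 73.66
  R: 0 + 2(21.46) = 42.92
  Q: 0 + 1(7.425) = 7.425

ξ₁ = 21.5 mol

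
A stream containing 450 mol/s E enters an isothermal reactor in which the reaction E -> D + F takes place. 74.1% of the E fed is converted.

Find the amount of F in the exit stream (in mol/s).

E reacted = 0.741 × 450 = 333.4 mol/s; ν_E = −1, so ξ = 333.4/1 = 333.4 mol/s.
Outlet amounts (n = n₀ + ν ξ):
  E: 450 − 1(333.4) = 116.6
  D: 0 + 1(333.4) = 333.4
  F: 0 + 1(333.4) = 333.4

333 mol/s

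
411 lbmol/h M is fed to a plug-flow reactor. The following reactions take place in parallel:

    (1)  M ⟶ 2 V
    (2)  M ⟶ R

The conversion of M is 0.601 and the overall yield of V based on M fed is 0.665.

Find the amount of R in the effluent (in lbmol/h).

110 lbmol/h

Yield of V: 2ξ₁ / 411 = 0.665 → ξ₁ = 136.7 lbmol/h.
Conversion of M: 1ξ₁ + 1ξ₂ = 0.601 × 411 = 247 → ξ₂ = 110.4 lbmol/h.
Outlet amounts (n = n₀ + Σ ν·ξ):
  M: 411 − 1(136.7) − 1(110.4) = 164
  V: 0 + 2(136.7) = 273.3
  R: 0 + 1(110.4) = 110.4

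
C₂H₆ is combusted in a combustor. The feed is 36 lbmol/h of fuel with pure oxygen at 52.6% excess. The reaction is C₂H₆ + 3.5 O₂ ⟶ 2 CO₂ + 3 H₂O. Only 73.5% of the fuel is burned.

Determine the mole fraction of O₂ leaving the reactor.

Stoichiometric O₂ = 3.5 × 36 = 126 lbmol/h; O₂ fed = 126 × 1.526 = 192.3 lbmol/h.
Fuel reacted = 0.735 × 36 → ξ = 26.46 lbmol/h.
Outlet (n = n₀ + ν ξ):
  C₂H₆: 36 − 1(26.46) = 9.54
  O₂: 192.3 − 3.5(26.46) = 99.67
  CO₂: 0 + 2(26.46) = 52.92
  H₂O: 0 + 3(26.46) = 79.38
Total out = 241.5 lbmol/h; y_O₂ = 99.67 / 241.5 = 0.4127.

0.413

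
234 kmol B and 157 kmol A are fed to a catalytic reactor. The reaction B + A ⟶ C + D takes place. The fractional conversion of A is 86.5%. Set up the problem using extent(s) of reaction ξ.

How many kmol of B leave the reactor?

A reacted = 0.865 × 157 = 135.8 kmol; ν_A = −1, so ξ = 135.8/1 = 135.8 kmol.
Outlet amounts (n = n₀ + ν ξ):
  B: 234 − 1(135.8) = 98.19
  A: 157 − 1(135.8) = 21.19
  C: 0 + 1(135.8) = 135.8
  D: 0 + 1(135.8) = 135.8

98.2 kmol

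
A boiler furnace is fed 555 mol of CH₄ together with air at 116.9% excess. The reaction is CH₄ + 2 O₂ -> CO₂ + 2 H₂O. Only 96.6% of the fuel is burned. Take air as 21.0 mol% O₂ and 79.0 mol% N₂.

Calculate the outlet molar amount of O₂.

1340 mol

Stoichiometric O₂ = 2 × 555 = 1110 mol; O₂ fed = 1110 × 2.169 = 2408 mol.
N₂ fed = 2408 × 79/21 = 9057 mol.
Fuel reacted = 0.966 × 555 → ξ = 536.1 mol.
Outlet (n = n₀ + ν ξ):
  CH₄: 555 − 1(536.1) = 18.87
  O₂: 2408 − 2(536.1) = 1335
  N₂: 9057 (inert)
  CO₂: 0 + 1(536.1) = 536.1
  H₂O: 0 + 2(536.1) = 1072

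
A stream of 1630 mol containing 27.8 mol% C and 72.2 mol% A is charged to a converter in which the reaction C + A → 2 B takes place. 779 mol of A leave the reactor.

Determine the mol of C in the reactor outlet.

55.3 mol

For A: n = n₀ − 1ξ → 779 = 1177 − 1ξ, giving ξ = 397.9 mol.
Outlet amounts (n = n₀ + ν ξ):
  C: 453.1 − 1(397.9) = 55.28
  A: 1177 − 1(397.9) = 779
  B: 0 + 2(397.9) = 795.7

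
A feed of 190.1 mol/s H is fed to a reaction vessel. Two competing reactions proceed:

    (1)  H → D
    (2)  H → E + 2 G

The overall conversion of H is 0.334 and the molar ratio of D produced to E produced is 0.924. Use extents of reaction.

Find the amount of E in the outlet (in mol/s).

33 mol/s

Conversion of H: H consumed = 0.334 × 190.1 = 63.49 mol/s = 1ξ₁ + 1ξ₂.
Selectivity: 1ξ₁ / (1ξ₂) = 0.924 → ξ₁ = 0.924 ξ₂.
Substitute: (1·0.924 + 1) ξ₂ = 63.49 → ξ₂ = 33 mol/s, ξ₁ = 30.49 mol/s.
Outlet amounts (n = n₀ + Σ ν·ξ):
  H: 190.1 − 1(30.49) − 1(33) = 126.6
  D: 0 + 1(30.49) = 30.49
  E: 0 + 1(33) = 33
  G: 0 + 2(33) = 66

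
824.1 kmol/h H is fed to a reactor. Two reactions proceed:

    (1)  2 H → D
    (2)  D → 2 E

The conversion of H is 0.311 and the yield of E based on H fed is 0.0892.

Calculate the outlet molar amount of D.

91.4 kmol/h

Conversion of H: H consumed = 2ξ₁ = 0.311 × 824.1 → ξ₁ = 128.1 kmol/h.
Yield of E: 2ξ₂ / 824.1 = 0.0892 → ξ₂ = 36.75 kmol/h.
Outlet amounts (n = n₀ + Σ ν·ξ):
  H: 824.1 − 2(128.1) = 567.8
  D: 0 + 1(128.1) − 1(36.75) = 91.39
  E: 0 + 2(36.75) = 73.51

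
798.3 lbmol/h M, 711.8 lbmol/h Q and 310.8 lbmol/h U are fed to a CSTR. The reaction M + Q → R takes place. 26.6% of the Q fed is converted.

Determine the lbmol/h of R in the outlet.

189 lbmol/h

Q reacted = 0.266 × 711.8 = 189.3 lbmol/h; ν_Q = −1, so ξ = 189.3/1 = 189.3 lbmol/h.
Outlet amounts (n = n₀ + ν ξ):
  M: 798.3 − 1(189.3) = 609
  Q: 711.8 − 1(189.3) = 522.5
  R: 0 + 1(189.3) = 189.3
  U: 310.8 (inert)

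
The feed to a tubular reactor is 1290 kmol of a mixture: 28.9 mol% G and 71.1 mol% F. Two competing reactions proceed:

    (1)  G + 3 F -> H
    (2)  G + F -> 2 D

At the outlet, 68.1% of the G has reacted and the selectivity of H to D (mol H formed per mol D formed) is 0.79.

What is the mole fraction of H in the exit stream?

Conversion of G: G consumed = 0.681 × 372.8 = 253.9 kmol = 1ξ₁ + 1ξ₂.
Selectivity: 1ξ₁ / (2ξ₂) = 0.79 → ξ₁ = 1.58 ξ₂.
Substitute: (1·1.58 + 1) ξ₂ = 253.9 → ξ₂ = 98.4 kmol, ξ₁ = 155.5 kmol.
Outlet amounts (n = n₀ + Σ ν·ξ):
  G: 372.8 − 1(155.5) − 1(98.4) = 118.9
  F: 917.2 − 3(155.5) − 1(98.4) = 352.3
  H: 0 + 1(155.5) = 155.5
  D: 0 + 2(98.4) = 196.8
Total out = 823.6 kmol; y_H = 155.5 / 823.6 = 0.1888.

0.189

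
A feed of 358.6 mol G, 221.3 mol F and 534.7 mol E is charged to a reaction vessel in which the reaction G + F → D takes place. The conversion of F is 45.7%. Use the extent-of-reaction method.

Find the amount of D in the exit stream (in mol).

F reacted = 0.457 × 221.3 = 101.1 mol; ν_F = −1, so ξ = 101.1/1 = 101.1 mol.
Outlet amounts (n = n₀ + ν ξ):
  G: 358.6 − 1(101.1) = 257.5
  F: 221.3 − 1(101.1) = 120.2
  D: 0 + 1(101.1) = 101.1
  E: 534.7 (inert)

101 mol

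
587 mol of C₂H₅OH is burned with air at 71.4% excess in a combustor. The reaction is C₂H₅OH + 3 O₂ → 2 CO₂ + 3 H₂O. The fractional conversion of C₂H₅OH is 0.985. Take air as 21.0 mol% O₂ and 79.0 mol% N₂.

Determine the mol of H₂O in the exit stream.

1730 mol

Stoichiometric O₂ = 3 × 587 = 1761 mol; O₂ fed = 1761 × 1.714 = 3018 mol.
N₂ fed = 3018 × 79/21 = 11350 mol.
Fuel reacted = 0.985 × 587 → ξ = 578.2 mol.
Outlet (n = n₀ + ν ξ):
  C₂H₅OH: 587 − 1(578.2) = 8.805
  O₂: 3018 − 3(578.2) = 1284
  N₂: 11350 (inert)
  CO₂: 0 + 2(578.2) = 1156
  H₂O: 0 + 3(578.2) = 1735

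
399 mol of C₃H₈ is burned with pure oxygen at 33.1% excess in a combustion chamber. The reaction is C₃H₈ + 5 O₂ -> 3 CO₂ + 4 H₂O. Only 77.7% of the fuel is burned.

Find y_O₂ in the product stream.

Stoichiometric O₂ = 5 × 399 = 1995 mol; O₂ fed = 1995 × 1.331 = 2655 mol.
Fuel reacted = 0.777 × 399 → ξ = 310 mol.
Outlet (n = n₀ + ν ξ):
  C₃H₈: 399 − 1(310) = 88.98
  O₂: 2655 − 5(310) = 1105
  CO₂: 0 + 3(310) = 930.1
  H₂O: 0 + 4(310) = 1240
Total out = 3364 mol; y_O₂ = 1105 / 3364 = 0.3285.

0.329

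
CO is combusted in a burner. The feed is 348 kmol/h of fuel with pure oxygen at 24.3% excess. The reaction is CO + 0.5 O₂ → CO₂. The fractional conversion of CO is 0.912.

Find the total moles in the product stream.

406 kmol/h

Stoichiometric O₂ = 0.5 × 348 = 174 kmol/h; O₂ fed = 174 × 1.243 = 216.3 kmol/h.
Fuel reacted = 0.912 × 348 → ξ = 317.4 kmol/h.
Outlet (n = n₀ + ν ξ):
  CO: 348 − 1(317.4) = 30.62
  O₂: 216.3 − 0.5(317.4) = 57.59
  CO₂: 0 + 1(317.4) = 317.4
Total out = 30.62 + 57.59 + 317.4 = 405.6 kmol/h.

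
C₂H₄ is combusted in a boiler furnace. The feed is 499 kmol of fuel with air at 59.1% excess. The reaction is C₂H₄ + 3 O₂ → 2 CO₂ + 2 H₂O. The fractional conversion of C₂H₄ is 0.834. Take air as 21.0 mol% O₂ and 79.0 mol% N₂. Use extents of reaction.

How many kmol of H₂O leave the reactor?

Stoichiometric O₂ = 3 × 499 = 1497 kmol; O₂ fed = 1497 × 1.591 = 2382 kmol.
N₂ fed = 2382 × 79/21 = 8960 kmol.
Fuel reacted = 0.834 × 499 → ξ = 416.2 kmol.
Outlet (n = n₀ + ν ξ):
  C₂H₄: 499 − 1(416.2) = 82.83
  O₂: 2382 − 3(416.2) = 1133
  N₂: 8960 (inert)
  CO₂: 0 + 2(416.2) = 832.3
  H₂O: 0 + 2(416.2) = 832.3

832 kmol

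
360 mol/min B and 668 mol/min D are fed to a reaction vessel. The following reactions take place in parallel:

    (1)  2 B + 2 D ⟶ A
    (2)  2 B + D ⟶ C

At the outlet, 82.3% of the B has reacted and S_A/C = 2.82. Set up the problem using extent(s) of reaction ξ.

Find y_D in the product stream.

0.66

Conversion of B: B consumed = 0.823 × 360 = 296.3 mol/min = 2ξ₁ + 2ξ₂.
Selectivity: 1ξ₁ / (1ξ₂) = 2.82 → ξ₁ = 2.82 ξ₂.
Substitute: (2·2.82 + 2) ξ₂ = 296.3 → ξ₂ = 38.78 mol/min, ξ₁ = 109.4 mol/min.
Outlet amounts (n = n₀ + Σ ν·ξ):
  B: 360 − 2(109.4) − 2(38.78) = 63.72
  D: 668 − 2(109.4) − 1(38.78) = 410.5
  A: 0 + 1(109.4) = 109.4
  C: 0 + 1(38.78) = 38.78
Total out = 622.4 mol/min; y_D = 410.5 / 622.4 = 0.6596.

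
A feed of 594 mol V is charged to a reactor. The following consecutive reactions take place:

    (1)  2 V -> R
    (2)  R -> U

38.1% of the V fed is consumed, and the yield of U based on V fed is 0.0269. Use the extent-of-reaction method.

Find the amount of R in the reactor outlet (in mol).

97.2 mol

Conversion of V: V consumed = 2ξ₁ = 0.381 × 594 → ξ₁ = 113.2 mol.
Yield of U: 1ξ₂ / 594 = 0.0269 → ξ₂ = 15.98 mol.
Outlet amounts (n = n₀ + Σ ν·ξ):
  V: 594 − 2(113.2) = 367.7
  R: 0 + 1(113.2) − 1(15.98) = 97.18
  U: 0 + 1(15.98) = 15.98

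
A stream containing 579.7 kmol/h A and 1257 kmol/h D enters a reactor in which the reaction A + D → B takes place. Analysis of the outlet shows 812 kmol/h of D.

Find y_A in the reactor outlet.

0.0968

For D: n = n₀ − 1ξ → 812 = 1257 − 1ξ, giving ξ = 445 kmol/h.
Outlet amounts (n = n₀ + ν ξ):
  A: 579.7 − 1(445) = 134.7
  D: 1257 − 1(445) = 812
  B: 0 + 1(445) = 445
Total out = 1392 kmol/h; y_A = 134.7 / 1392 = 0.09679.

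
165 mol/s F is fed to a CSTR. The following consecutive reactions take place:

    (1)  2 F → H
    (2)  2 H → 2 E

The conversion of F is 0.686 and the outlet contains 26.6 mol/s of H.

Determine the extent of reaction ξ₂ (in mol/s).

Conversion of F: F consumed = 2ξ₁ = 0.686 × 165 → ξ₁ = 56.6 mol/s.
H balance: n_H = 0 + 1ξ₁ − 2ξ₂ = 26.6 → ξ₂ = (1·56.6 − 26.6)/2 = 15 mol/s.
Outlet amounts (n = n₀ + Σ ν·ξ):
  F: 165 − 2(56.6) = 51.81
  H: 0 + 1(56.6) − 2(15) = 26.6
  E: 0 + 2(15) = 30

ξ₂ = 15 mol/s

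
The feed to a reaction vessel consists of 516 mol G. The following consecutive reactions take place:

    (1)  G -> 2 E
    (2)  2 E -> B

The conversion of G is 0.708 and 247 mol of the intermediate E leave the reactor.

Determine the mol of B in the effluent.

Conversion of G: G consumed = 1ξ₁ = 0.708 × 516 → ξ₁ = 365.3 mol.
E balance: n_E = 0 + 2ξ₁ − 2ξ₂ = 247 → ξ₂ = (2·365.3 − 247)/2 = 241.8 mol.
Outlet amounts (n = n₀ + Σ ν·ξ):
  G: 516 − 1(365.3) = 150.7
  E: 0 + 2(365.3) − 2(241.8) = 247
  B: 0 + 1(241.8) = 241.8

242 mol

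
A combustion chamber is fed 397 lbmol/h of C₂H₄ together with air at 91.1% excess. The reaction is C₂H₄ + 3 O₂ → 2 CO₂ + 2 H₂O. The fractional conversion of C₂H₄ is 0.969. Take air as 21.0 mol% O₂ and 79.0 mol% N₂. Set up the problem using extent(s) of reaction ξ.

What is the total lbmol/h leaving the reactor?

Stoichiometric O₂ = 3 × 397 = 1191 lbmol/h; O₂ fed = 1191 × 1.911 = 2276 lbmol/h.
N₂ fed = 2276 × 79/21 = 8562 lbmol/h.
Fuel reacted = 0.969 × 397 → ξ = 384.7 lbmol/h.
Outlet (n = n₀ + ν ξ):
  C₂H₄: 397 − 1(384.7) = 12.31
  O₂: 2276 − 3(384.7) = 1122
  N₂: 8562 (inert)
  CO₂: 0 + 2(384.7) = 769.4
  H₂O: 0 + 2(384.7) = 769.4
Total out = 12.31 + 1122 + 8562 + 769.4 + 769.4 = 11240 lbmol/h.

11200 lbmol/h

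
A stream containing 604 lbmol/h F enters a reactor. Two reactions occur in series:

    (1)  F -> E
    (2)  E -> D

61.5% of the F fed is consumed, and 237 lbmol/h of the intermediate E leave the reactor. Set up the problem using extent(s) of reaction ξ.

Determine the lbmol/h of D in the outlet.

Conversion of F: F consumed = 1ξ₁ = 0.615 × 604 → ξ₁ = 371.5 lbmol/h.
E balance: n_E = 0 + 1ξ₁ − 1ξ₂ = 237 → ξ₂ = (1·371.5 − 237)/1 = 134.5 lbmol/h.
Outlet amounts (n = n₀ + Σ ν·ξ):
  F: 604 − 1(371.5) = 232.5
  E: 0 + 1(371.5) − 1(134.5) = 237
  D: 0 + 1(134.5) = 134.5

134 lbmol/h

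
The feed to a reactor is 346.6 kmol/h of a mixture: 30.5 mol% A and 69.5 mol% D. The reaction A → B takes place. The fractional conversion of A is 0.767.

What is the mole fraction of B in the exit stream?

0.234

A reacted = 0.767 × 105.7 = 81.08 kmol/h; ν_A = −1, so ξ = 81.08/1 = 81.08 kmol/h.
Outlet amounts (n = n₀ + ν ξ):
  A: 105.7 − 1(81.08) = 24.63
  B: 0 + 1(81.08) = 81.08
  D: 240.9 (inert)
Total out = 346.6 kmol/h; y_B = 81.08 / 346.6 = 0.2339.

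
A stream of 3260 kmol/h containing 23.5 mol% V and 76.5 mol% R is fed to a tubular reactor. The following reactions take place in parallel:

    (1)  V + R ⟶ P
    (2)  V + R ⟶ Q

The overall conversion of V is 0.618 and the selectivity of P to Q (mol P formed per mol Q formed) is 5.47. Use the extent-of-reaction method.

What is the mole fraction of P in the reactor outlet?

Conversion of V: V consumed = 0.618 × 766.1 = 473.4 kmol/h = 1ξ₁ + 1ξ₂.
Selectivity: 1ξ₁ / (1ξ₂) = 5.47 → ξ₁ = 5.47 ξ₂.
Substitute: (1·5.47 + 1) ξ₂ = 473.4 → ξ₂ = 73.18 kmol/h, ξ₁ = 400.3 kmol/h.
Outlet amounts (n = n₀ + Σ ν·ξ):
  V: 766.1 − 1(400.3) − 1(73.18) = 292.7
  R: 2494 − 1(400.3) − 1(73.18) = 2020
  P: 0 + 1(400.3) = 400.3
  Q: 0 + 1(73.18) = 73.18
Total out = 2787 kmol/h; y_P = 400.3 / 2787 = 0.1436.

0.144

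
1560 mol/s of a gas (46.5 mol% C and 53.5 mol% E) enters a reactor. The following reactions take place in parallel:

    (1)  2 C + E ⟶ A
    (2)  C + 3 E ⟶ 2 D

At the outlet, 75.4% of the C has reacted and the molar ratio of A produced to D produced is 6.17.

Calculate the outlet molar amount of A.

263 mol/s

Conversion of C: C consumed = 0.754 × 725.4 = 547 mol/s = 2ξ₁ + 1ξ₂.
Selectivity: 1ξ₁ / (2ξ₂) = 6.17 → ξ₁ = 12.34 ξ₂.
Substitute: (2·12.34 + 1) ξ₂ = 547 → ξ₂ = 21.3 mol/s, ξ₁ = 262.8 mol/s.
Outlet amounts (n = n₀ + Σ ν·ξ):
  C: 725.4 − 2(262.8) − 1(21.3) = 178.4
  E: 834.6 − 1(262.8) − 3(21.3) = 507.9
  A: 0 + 1(262.8) = 262.8
  D: 0 + 2(21.3) = 42.6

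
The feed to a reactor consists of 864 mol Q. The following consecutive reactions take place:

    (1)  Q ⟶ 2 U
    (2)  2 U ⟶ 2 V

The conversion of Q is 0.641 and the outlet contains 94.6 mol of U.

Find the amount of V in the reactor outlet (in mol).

Conversion of Q: Q consumed = 1ξ₁ = 0.641 × 864 → ξ₁ = 553.8 mol.
U balance: n_U = 0 + 2ξ₁ − 2ξ₂ = 94.6 → ξ₂ = (2·553.8 − 94.6)/2 = 506.5 mol.
Outlet amounts (n = n₀ + Σ ν·ξ):
  Q: 864 − 1(553.8) = 310.2
  U: 0 + 2(553.8) − 2(506.5) = 94.6
  V: 0 + 2(506.5) = 1013

1010 mol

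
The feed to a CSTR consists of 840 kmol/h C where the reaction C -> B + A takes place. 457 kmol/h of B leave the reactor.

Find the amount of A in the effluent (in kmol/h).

457 kmol/h

For B: n = n₀ + 1ξ → 457 = 0 + 1ξ, giving ξ = 457 kmol/h.
Outlet amounts (n = n₀ + ν ξ):
  C: 840 − 1(457) = 383
  B: 0 + 1(457) = 457
  A: 0 + 1(457) = 457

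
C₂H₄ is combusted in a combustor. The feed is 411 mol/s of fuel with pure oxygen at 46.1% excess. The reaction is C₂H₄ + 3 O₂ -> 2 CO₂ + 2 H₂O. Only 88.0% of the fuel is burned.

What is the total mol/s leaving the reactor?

Stoichiometric O₂ = 3 × 411 = 1233 mol/s; O₂ fed = 1233 × 1.461 = 1801 mol/s.
Fuel reacted = 0.88 × 411 → ξ = 361.7 mol/s.
Outlet (n = n₀ + ν ξ):
  C₂H₄: 411 − 1(361.7) = 49.32
  O₂: 1801 − 3(361.7) = 716.4
  CO₂: 0 + 2(361.7) = 723.4
  H₂O: 0 + 2(361.7) = 723.4
Total out = 49.32 + 716.4 + 723.4 + 723.4 = 2212 mol/s.

2210 mol/s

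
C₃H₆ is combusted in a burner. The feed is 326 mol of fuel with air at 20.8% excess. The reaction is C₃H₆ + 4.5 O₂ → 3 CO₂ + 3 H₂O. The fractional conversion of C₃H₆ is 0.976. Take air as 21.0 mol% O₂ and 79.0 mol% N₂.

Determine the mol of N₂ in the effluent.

6670 mol

Stoichiometric O₂ = 4.5 × 326 = 1467 mol; O₂ fed = 1467 × 1.208 = 1772 mol.
N₂ fed = 1772 × 79/21 = 6667 mol.
Fuel reacted = 0.976 × 326 → ξ = 318.2 mol.
Outlet (n = n₀ + ν ξ):
  C₃H₆: 326 − 1(318.2) = 7.824
  O₂: 1772 − 4.5(318.2) = 340.3
  N₂: 6667 (inert)
  CO₂: 0 + 3(318.2) = 954.5
  H₂O: 0 + 3(318.2) = 954.5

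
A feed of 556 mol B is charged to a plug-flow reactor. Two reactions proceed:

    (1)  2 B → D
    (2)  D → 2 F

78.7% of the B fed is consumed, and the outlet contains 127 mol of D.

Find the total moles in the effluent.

Conversion of B: B consumed = 2ξ₁ = 0.787 × 556 → ξ₁ = 218.8 mol.
D balance: n_D = 0 + 1ξ₁ − 1ξ₂ = 127 → ξ₂ = (1·218.8 − 127)/1 = 91.79 mol.
Outlet amounts (n = n₀ + Σ ν·ξ):
  B: 556 − 2(218.8) = 118.4
  D: 0 + 1(218.8) − 1(91.79) = 127
  F: 0 + 2(91.79) = 183.6
Total out = 118.4 + 127 + 183.6 = 429 mol.

429 mol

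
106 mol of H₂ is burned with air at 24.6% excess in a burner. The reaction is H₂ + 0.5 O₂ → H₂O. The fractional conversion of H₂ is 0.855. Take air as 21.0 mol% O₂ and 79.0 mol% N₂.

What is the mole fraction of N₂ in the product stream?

0.662

Stoichiometric O₂ = 0.5 × 106 = 53 mol; O₂ fed = 53 × 1.246 = 66.04 mol.
N₂ fed = 66.04 × 79/21 = 248.4 mol.
Fuel reacted = 0.855 × 106 → ξ = 90.63 mol.
Outlet (n = n₀ + ν ξ):
  H₂: 106 − 1(90.63) = 15.37
  O₂: 66.04 − 0.5(90.63) = 20.72
  N₂: 248.4 (inert)
  H₂O: 0 + 1(90.63) = 90.63
Total out = 375.2 mol; y_N₂ = 248.4 / 375.2 = 0.6622.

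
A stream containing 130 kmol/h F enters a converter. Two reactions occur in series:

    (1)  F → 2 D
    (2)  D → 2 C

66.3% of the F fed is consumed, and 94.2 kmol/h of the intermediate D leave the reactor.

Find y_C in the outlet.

0.531

Conversion of F: F consumed = 1ξ₁ = 0.663 × 130 → ξ₁ = 86.19 kmol/h.
D balance: n_D = 0 + 2ξ₁ − 1ξ₂ = 94.2 → ξ₂ = (2·86.19 − 94.2)/1 = 78.18 kmol/h.
Outlet amounts (n = n₀ + Σ ν·ξ):
  F: 130 − 1(86.19) = 43.81
  D: 0 + 2(86.19) − 1(78.18) = 94.2
  C: 0 + 2(78.18) = 156.4
Total out = 294.4 kmol/h; y_C = 156.4 / 294.4 = 0.5312.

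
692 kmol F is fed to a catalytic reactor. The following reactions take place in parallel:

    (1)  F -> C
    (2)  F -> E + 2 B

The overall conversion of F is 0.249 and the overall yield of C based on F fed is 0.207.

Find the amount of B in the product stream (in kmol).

58.1 kmol

Yield of C: 1ξ₁ / 692 = 0.207 → ξ₁ = 143.2 kmol.
Conversion of F: 1ξ₁ + 1ξ₂ = 0.249 × 692 = 172.3 → ξ₂ = 29.06 kmol.
Outlet amounts (n = n₀ + Σ ν·ξ):
  F: 692 − 1(143.2) − 1(29.06) = 519.7
  C: 0 + 1(143.2) = 143.2
  E: 0 + 1(29.06) = 29.06
  B: 0 + 2(29.06) = 58.13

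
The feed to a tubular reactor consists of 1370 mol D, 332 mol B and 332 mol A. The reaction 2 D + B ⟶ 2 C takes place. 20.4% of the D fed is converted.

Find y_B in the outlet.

D reacted = 0.204 × 1370 = 279.5 mol; ν_D = −2, so ξ = 279.5/2 = 139.7 mol.
Outlet amounts (n = n₀ + ν ξ):
  D: 1370 − 2(139.7) = 1091
  B: 332 − 1(139.7) = 192.3
  C: 0 + 2(139.7) = 279.5
  A: 332 (inert)
Total out = 1894 mol; y_B = 192.3 / 1894 = 0.1015.

0.101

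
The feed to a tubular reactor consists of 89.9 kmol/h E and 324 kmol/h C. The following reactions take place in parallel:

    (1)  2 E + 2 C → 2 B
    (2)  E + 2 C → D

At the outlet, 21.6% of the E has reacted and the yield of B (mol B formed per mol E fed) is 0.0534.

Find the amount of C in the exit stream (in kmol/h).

Yield of B: 2ξ₁ / 89.9 = 0.0534 → ξ₁ = 2.4 kmol/h.
Conversion of E: 2ξ₁ + 1ξ₂ = 0.216 × 89.9 = 19.42 → ξ₂ = 14.62 kmol/h.
Outlet amounts (n = n₀ + Σ ν·ξ):
  E: 89.9 − 2(2.4) − 1(14.62) = 70.48
  C: 324 − 2(2.4) − 2(14.62) = 290
  B: 0 + 2(2.4) = 4.801
  D: 0 + 1(14.62) = 14.62

290 kmol/h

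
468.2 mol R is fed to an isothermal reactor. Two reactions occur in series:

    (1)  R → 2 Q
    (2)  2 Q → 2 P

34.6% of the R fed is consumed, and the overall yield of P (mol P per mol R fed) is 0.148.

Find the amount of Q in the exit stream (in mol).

Conversion of R: R consumed = 1ξ₁ = 0.346 × 468.2 → ξ₁ = 162 mol.
Yield of P: 2ξ₂ / 468.2 = 0.148 → ξ₂ = 34.65 mol.
Outlet amounts (n = n₀ + Σ ν·ξ):
  R: 468.2 − 1(162) = 306.2
  Q: 0 + 2(162) − 2(34.65) = 254.7
  P: 0 + 2(34.65) = 69.29

255 mol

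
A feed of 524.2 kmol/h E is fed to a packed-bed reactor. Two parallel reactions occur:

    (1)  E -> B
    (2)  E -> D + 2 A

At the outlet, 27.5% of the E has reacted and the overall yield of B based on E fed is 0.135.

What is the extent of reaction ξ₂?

ξ₂ = 73.4 kmol/h

Yield of B: 1ξ₁ / 524.2 = 0.135 → ξ₁ = 70.77 kmol/h.
Conversion of E: 1ξ₁ + 1ξ₂ = 0.275 × 524.2 = 144.2 → ξ₂ = 73.39 kmol/h.
Outlet amounts (n = n₀ + Σ ν·ξ):
  E: 524.2 − 1(70.77) − 1(73.39) = 380
  B: 0 + 1(70.77) = 70.77
  D: 0 + 1(73.39) = 73.39
  A: 0 + 2(73.39) = 146.8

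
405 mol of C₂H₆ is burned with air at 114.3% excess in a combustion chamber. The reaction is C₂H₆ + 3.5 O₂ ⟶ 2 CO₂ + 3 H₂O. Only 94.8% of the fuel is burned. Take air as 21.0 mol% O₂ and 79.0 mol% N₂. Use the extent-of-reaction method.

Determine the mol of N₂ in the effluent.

Stoichiometric O₂ = 3.5 × 405 = 1418 mol; O₂ fed = 1418 × 2.143 = 3038 mol.
N₂ fed = 3038 × 79/21 = 11430 mol.
Fuel reacted = 0.948 × 405 → ξ = 383.9 mol.
Outlet (n = n₀ + ν ξ):
  C₂H₆: 405 − 1(383.9) = 21.06
  O₂: 3038 − 3.5(383.9) = 1694
  N₂: 11430 (inert)
  CO₂: 0 + 2(383.9) = 767.9
  H₂O: 0 + 3(383.9) = 1152

11400 mol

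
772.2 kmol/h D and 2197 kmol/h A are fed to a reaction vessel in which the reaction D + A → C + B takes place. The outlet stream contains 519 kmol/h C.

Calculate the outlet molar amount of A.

1680 kmol/h

For C: n = n₀ + 1ξ → 519 = 0 + 1ξ, giving ξ = 519 kmol/h.
Outlet amounts (n = n₀ + ν ξ):
  D: 772.2 − 1(519) = 253.2
  A: 2197 − 1(519) = 1678
  C: 0 + 1(519) = 519
  B: 0 + 1(519) = 519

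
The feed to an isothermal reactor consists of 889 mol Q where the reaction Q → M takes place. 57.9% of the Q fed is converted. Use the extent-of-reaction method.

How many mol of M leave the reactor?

515 mol

Q reacted = 0.579 × 889 = 514.7 mol; ν_Q = −1, so ξ = 514.7/1 = 514.7 mol.
Outlet amounts (n = n₀ + ν ξ):
  Q: 889 − 1(514.7) = 374.3
  M: 0 + 1(514.7) = 514.7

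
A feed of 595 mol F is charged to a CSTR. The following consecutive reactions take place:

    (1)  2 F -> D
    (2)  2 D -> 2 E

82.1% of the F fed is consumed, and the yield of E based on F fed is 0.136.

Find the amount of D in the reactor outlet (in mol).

Conversion of F: F consumed = 2ξ₁ = 0.821 × 595 → ξ₁ = 244.2 mol.
Yield of E: 2ξ₂ / 595 = 0.136 → ξ₂ = 40.46 mol.
Outlet amounts (n = n₀ + Σ ν·ξ):
  F: 595 − 2(244.2) = 106.5
  D: 0 + 1(244.2) − 2(40.46) = 163.3
  E: 0 + 2(40.46) = 80.92

163 mol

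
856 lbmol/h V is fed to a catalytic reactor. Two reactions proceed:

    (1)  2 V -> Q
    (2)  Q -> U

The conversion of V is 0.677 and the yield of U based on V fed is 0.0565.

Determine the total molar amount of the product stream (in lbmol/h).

Conversion of V: V consumed = 2ξ₁ = 0.677 × 856 → ξ₁ = 289.8 lbmol/h.
Yield of U: 1ξ₂ / 856 = 0.0565 → ξ₂ = 48.36 lbmol/h.
Outlet amounts (n = n₀ + Σ ν·ξ):
  V: 856 − 2(289.8) = 276.5
  Q: 0 + 1(289.8) − 1(48.36) = 241.4
  U: 0 + 1(48.36) = 48.36
Total out = 276.5 + 241.4 + 48.36 = 566.2 lbmol/h.

566 lbmol/h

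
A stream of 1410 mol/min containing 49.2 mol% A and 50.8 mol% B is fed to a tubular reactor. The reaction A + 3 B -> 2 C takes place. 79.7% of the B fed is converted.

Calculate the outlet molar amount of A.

503 mol/min

B reacted = 0.797 × 716.3 = 570.9 mol/min; ν_B = −3, so ξ = 570.9/3 = 190.3 mol/min.
Outlet amounts (n = n₀ + ν ξ):
  A: 693.7 − 1(190.3) = 503.4
  B: 716.3 − 3(190.3) = 145.4
  C: 0 + 2(190.3) = 380.6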